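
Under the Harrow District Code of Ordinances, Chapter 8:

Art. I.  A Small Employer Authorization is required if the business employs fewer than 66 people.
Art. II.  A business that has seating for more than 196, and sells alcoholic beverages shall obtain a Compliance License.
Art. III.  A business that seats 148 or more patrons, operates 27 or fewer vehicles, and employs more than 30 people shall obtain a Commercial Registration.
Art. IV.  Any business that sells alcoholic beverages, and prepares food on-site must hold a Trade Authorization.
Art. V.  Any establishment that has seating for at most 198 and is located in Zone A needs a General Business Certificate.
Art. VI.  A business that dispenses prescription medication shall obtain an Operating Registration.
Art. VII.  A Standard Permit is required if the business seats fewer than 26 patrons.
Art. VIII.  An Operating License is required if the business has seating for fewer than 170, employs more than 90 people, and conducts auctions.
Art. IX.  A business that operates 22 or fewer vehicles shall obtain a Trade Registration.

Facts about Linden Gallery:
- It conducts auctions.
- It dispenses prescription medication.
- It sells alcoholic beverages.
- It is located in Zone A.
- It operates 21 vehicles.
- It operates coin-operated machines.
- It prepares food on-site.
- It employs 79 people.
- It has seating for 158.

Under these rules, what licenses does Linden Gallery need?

Art. I. employees 79 ≥ 66 → Small Employer Authorization not required.
Art. II. seating 158 ≤ 196; sells alcoholic beverages → Compliance License not required.
Art. III. seating 158 ≥ 148; vehicles 21 ≤ 27; employees 79 > 30 → Commercial Registration required.
Art. IV. sells alcoholic beverages; prepares food on-site → Trade Authorization required.
Art. V. seating 158 ≤ 198; is located in Zone A → General Business Certificate required.
Art. VI. dispenses prescription medication → Operating Registration required.
Art. VII. seating 158 ≥ 26 → Standard Permit not required.
Art. VIII. seating 158 < 170; employees 79 ≤ 90; conducts auctions → Operating License not required.
Art. IX. vehicles 21 ≤ 22 → Trade Registration required.

Commercial Registration, General Business Certificate, Operating Registration, Trade Authorization, Trade Registration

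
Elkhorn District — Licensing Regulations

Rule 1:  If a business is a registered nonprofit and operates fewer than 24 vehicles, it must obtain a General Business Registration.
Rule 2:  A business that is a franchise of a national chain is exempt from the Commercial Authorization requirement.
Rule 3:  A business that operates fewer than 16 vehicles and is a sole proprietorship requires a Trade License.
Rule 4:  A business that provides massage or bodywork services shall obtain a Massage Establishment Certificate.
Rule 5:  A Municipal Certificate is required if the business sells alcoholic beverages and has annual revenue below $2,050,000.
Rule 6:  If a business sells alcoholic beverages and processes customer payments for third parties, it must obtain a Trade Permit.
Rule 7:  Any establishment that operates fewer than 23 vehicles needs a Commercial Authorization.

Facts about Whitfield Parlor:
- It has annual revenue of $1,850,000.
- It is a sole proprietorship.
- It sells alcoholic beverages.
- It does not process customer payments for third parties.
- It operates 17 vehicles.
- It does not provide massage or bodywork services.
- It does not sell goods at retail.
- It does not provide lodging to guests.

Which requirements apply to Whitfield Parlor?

Commercial Authorization, Municipal Certificate

Rule 1: is a sole proprietorship (not: is a registered nonprofit); vehicles 17 < 24 → General Business Registration not required.
Rule 2: is a sole proprietorship (not: is a franchise of a national chain) → Commercial Authorization exemption does not apply.
Rule 3: vehicles 17 ≥ 16; is a sole proprietorship → Trade License not required.
Rule 4: does not provide massage or bodywork services → Massage Establishment Certificate not required.
Rule 5: sells alcoholic beverages; revenue $1,850,000 < $2,050,000 → Municipal Certificate required.
Rule 6: sells alcoholic beverages; does not process customer payments for third parties → Trade Permit not required.
Rule 7: vehicles 17 < 23 → Commercial Authorization required.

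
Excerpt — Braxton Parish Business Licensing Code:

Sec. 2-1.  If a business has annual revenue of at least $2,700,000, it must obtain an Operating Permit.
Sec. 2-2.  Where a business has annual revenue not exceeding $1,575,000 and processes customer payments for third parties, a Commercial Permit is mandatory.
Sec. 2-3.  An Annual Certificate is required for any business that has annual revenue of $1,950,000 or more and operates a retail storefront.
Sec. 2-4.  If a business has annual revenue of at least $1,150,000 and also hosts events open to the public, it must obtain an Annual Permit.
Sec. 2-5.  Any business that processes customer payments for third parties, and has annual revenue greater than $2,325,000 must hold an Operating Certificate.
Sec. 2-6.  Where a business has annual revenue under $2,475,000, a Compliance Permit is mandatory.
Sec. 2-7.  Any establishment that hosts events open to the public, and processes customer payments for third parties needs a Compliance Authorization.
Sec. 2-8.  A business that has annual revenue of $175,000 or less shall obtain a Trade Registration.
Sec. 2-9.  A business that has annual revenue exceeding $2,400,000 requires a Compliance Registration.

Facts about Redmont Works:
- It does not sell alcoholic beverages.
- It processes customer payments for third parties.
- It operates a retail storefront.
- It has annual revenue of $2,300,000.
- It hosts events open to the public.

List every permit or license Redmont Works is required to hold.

Annual Certificate, Annual Permit, Compliance Authorization, Compliance Permit

Sec. 2-1. revenue $2,300,000 < $2,700,000 → Operating Permit not required.
Sec. 2-2. revenue $2,300,000 > $1,575,000; processes customer payments for third parties → Commercial Permit not required.
Sec. 2-3. revenue $2,300,000 ≥ $1,950,000; operates a retail storefront → Annual Certificate required.
Sec. 2-4. revenue $2,300,000 ≥ $1,150,000; hosts events open to the public → Annual Permit required.
Sec. 2-5. processes customer payments for third parties; revenue $2,300,000 ≤ $2,325,000 → Operating Certificate not required.
Sec. 2-6. revenue $2,300,000 < $2,475,000 → Compliance Permit required.
Sec. 2-7. hosts events open to the public; processes customer payments for third parties → Compliance Authorization required.
Sec. 2-8. revenue $2,300,000 > $175,000 → Trade Registration not required.
Sec. 2-9. revenue $2,300,000 ≤ $2,400,000 → Compliance Registration not required.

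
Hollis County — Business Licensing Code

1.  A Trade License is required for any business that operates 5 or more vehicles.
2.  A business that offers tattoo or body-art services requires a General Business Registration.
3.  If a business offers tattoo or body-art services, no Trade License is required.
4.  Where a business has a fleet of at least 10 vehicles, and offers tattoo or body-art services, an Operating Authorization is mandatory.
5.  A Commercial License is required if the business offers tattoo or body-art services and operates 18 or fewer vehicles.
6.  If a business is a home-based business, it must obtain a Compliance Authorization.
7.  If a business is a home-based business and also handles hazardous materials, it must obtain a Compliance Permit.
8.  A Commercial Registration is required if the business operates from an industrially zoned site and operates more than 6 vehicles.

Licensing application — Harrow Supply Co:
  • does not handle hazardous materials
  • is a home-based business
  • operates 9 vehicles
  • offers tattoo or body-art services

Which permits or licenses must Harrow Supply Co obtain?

1. vehicles 9 ≥ 5 → Trade License required.
2. offers tattoo or body-art services → General Business Registration required.
3. offers tattoo or body-art services → exempt from Trade License.
4. vehicles 9 < 10; offers tattoo or body-art services → Operating Authorization not required.
5. offers tattoo or body-art services; vehicles 9 ≤ 18 → Commercial License required.
6. is a home-based business → Compliance Authorization required.
7. is a home-based business; does not handle hazardous materials → Compliance Permit not required.
8. is a home-based business (not: operates from an industrially zoned site); vehicles 9 > 6 → Commercial Registration not required.

Commercial License, Compliance Authorization, General Business Registration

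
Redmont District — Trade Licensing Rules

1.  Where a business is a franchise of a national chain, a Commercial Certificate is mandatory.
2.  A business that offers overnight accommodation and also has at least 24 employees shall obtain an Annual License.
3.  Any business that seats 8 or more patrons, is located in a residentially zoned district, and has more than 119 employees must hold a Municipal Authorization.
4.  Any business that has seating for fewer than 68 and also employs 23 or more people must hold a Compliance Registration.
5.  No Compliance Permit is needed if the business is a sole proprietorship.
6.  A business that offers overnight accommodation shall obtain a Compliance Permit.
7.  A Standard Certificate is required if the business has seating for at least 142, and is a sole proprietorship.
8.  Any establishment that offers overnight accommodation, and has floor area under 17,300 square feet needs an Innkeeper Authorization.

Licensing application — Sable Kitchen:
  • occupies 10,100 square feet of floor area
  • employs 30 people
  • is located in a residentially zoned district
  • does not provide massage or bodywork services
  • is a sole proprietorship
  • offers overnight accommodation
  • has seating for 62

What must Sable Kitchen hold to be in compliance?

Annual License, Compliance Registration, Innkeeper Authorization

1. is a sole proprietorship (not: is a franchise of a national chain) → Commercial Certificate not required.
2. offers overnight accommodation; employees 30 ≥ 24 → Annual License required.
3. seating 62 ≥ 8; is located in a residentially zoned district; employees 30 ≤ 119 → Municipal Authorization not required.
4. seating 62 < 68; employees 30 ≥ 23 → Compliance Registration required.
5. is a sole proprietorship → exempt from Compliance Permit.
6. offers overnight accommodation → Compliance Permit required.
7. seating 62 < 142; is a sole proprietorship → Standard Certificate not required.
8. offers overnight accommodation; floor area 10,100 square feet < 17,300 square feet → Innkeeper Authorization required.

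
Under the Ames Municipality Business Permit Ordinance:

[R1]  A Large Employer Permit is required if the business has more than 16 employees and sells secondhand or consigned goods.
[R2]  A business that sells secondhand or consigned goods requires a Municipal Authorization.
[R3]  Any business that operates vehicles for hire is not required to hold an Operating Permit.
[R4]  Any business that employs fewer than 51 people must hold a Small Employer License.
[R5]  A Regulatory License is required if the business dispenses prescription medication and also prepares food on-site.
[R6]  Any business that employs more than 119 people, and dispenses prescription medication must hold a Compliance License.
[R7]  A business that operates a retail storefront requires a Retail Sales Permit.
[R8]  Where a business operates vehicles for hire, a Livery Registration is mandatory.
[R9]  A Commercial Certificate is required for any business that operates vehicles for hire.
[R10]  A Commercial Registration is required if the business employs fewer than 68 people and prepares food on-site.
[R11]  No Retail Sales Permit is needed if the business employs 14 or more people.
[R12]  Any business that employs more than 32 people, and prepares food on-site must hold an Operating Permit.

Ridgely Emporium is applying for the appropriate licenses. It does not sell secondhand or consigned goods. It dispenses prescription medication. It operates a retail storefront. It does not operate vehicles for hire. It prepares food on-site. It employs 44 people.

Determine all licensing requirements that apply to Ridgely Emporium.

Commercial Registration, Operating Permit, Regulatory License, Small Employer License

[R1] employees 44 > 16; does not sell secondhand or consigned goods → Large Employer Permit not required.
[R2] does not sell secondhand or consigned goods → Municipal Authorization not required.
[R3] does not operate vehicles for hire → Operating Permit exemption does not apply.
[R4] employees 44 < 51 → Small Employer License required.
[R5] dispenses prescription medication; prepares food on-site → Regulatory License required.
[R6] employees 44 ≤ 119; dispenses prescription medication → Compliance License not required.
[R7] operates a retail storefront → Retail Sales Permit required.
[R8] does not operate vehicles for hire → Livery Registration not required.
[R9] does not operate vehicles for hire → Commercial Certificate not required.
[R10] employees 44 < 68; prepares food on-site → Commercial Registration required.
[R11] employees 44 ≥ 14 → exempt from Retail Sales Permit.
[R12] employees 44 > 32; prepares food on-site → Operating Permit required.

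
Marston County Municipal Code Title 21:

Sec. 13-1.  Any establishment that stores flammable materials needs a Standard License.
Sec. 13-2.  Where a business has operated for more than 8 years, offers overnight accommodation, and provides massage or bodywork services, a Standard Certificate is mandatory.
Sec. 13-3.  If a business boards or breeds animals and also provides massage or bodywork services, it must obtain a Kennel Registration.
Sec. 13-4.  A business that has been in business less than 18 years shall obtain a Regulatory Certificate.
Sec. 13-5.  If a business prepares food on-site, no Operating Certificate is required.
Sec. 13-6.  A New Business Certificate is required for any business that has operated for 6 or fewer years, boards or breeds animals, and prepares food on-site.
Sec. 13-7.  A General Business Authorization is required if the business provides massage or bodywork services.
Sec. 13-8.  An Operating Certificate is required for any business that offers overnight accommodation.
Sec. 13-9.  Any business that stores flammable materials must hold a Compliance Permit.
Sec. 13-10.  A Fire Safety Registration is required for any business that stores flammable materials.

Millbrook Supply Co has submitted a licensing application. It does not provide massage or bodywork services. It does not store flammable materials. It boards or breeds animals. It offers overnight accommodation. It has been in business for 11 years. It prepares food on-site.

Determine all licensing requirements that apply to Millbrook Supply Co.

Sec. 13-1. does not store flammable materials → Standard License not required.
Sec. 13-2. years in business 11 > 8; offers overnight accommodation; does not provide massage or bodywork services → Standard Certificate not required.
Sec. 13-3. boards or breeds animals; does not provide massage or bodywork services → Kennel Registration not required.
Sec. 13-4. years in business 11 < 18 → Regulatory Certificate required.
Sec. 13-5. prepares food on-site → exempt from Operating Certificate.
Sec. 13-6. years in business 11 > 6; boards or breeds animals; prepares food on-site → New Business Certificate not required.
Sec. 13-7. does not provide massage or bodywork services → General Business Authorization not required.
Sec. 13-8. offers overnight accommodation → Operating Certificate required.
Sec. 13-9. does not store flammable materials → Compliance Permit not required.
Sec. 13-10. does not store flammable materials → Fire Safety Registration not required.

Regulatory Certificate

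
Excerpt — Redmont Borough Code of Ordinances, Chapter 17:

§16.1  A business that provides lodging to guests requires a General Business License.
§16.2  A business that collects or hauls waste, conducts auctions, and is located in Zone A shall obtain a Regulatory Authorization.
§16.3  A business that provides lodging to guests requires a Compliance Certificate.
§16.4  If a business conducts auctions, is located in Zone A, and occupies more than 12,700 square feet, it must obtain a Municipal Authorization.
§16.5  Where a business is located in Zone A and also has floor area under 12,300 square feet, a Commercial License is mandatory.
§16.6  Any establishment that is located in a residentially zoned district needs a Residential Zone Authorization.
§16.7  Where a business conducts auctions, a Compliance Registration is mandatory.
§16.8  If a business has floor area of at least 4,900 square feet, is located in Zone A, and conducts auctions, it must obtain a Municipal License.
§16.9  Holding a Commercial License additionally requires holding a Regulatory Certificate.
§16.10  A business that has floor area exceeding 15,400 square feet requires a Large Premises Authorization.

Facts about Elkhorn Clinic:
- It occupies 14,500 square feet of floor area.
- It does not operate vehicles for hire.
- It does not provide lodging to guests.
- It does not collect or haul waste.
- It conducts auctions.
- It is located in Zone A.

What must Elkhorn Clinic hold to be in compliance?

§16.1 does not provide lodging to guests → General Business License not required.
§16.2 does not collect or haul waste; conducts auctions; is located in Zone A → Regulatory Authorization not required.
§16.3 does not provide lodging to guests → Compliance Certificate not required.
§16.4 conducts auctions; is located in Zone A; floor area 14,500 square feet > 12,700 square feet → Municipal Authorization required.
§16.5 is located in Zone A; floor area 14,500 square feet ≥ 12,300 square feet → Commercial License not required.
§16.6 is located in Zone A (not: is located in a residentially zoned district) → Residential Zone Authorization not required.
§16.7 conducts auctions → Compliance Registration required.
§16.8 floor area 14,500 square feet ≥ 4,900 square feet; is located in Zone A; conducts auctions → Municipal License required.
§16.9 Commercial License is not required → no effect.
§16.10 floor area 14,500 square feet ≤ 15,400 square feet → Large Premises Authorization not required.

Compliance Registration, Municipal Authorization, Municipal License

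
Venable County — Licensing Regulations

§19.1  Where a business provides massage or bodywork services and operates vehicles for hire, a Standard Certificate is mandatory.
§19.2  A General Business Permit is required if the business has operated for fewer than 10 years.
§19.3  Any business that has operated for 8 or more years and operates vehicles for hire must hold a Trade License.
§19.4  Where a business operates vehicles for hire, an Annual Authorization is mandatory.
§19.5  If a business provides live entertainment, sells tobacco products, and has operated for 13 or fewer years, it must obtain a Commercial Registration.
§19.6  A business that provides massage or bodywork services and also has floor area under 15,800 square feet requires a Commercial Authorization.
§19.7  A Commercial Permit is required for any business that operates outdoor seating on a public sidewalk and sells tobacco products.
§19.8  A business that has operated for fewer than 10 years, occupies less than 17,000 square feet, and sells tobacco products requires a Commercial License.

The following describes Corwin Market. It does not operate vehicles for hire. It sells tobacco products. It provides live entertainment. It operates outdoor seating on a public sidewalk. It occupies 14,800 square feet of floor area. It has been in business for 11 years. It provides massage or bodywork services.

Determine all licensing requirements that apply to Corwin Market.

Commercial Authorization, Commercial Permit, Commercial Registration

§19.1 provides massage or bodywork services; does not operate vehicles for hire → Standard Certificate not required.
§19.2 years in business 11 ≥ 10 → General Business Permit not required.
§19.3 years in business 11 ≥ 8; does not operate vehicles for hire → Trade License not required.
§19.4 does not operate vehicles for hire → Annual Authorization not required.
§19.5 provides live entertainment; sells tobacco products; years in business 11 ≤ 13 → Commercial Registration required.
§19.6 provides massage or bodywork services; floor area 14,800 square feet < 15,800 square feet → Commercial Authorization required.
§19.7 operates outdoor seating on a public sidewalk; sells tobacco products → Commercial Permit required.
§19.8 years in business 11 ≥ 10; floor area 14,800 square feet < 17,000 square feet; sells tobacco products → Commercial License not required.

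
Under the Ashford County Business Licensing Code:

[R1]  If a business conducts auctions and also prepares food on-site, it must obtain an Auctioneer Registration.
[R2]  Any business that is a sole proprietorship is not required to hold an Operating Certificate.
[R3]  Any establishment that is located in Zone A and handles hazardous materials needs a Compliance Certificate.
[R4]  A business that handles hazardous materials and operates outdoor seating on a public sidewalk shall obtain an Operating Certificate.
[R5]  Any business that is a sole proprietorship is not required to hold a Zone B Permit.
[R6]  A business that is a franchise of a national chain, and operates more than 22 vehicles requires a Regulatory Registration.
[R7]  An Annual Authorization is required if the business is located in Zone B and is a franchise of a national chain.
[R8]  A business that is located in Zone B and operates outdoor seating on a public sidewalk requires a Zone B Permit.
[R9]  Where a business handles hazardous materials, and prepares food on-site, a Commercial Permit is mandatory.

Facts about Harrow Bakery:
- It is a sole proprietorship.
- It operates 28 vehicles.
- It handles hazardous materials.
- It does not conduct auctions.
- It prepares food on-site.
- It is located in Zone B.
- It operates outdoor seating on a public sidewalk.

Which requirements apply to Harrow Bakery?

Commercial Permit

[R1] does not conduct auctions; prepares food on-site → Auctioneer Registration not required.
[R2] is a sole proprietorship → exempt from Operating Certificate.
[R3] is located in Zone B (not: is located in Zone A); handles hazardous materials → Compliance Certificate not required.
[R4] handles hazardous materials; operates outdoor seating on a public sidewalk → Operating Certificate required.
[R5] is a sole proprietorship → exempt from Zone B Permit.
[R6] is a sole proprietorship (not: is a franchise of a national chain); vehicles 28 > 22 → Regulatory Registration not required.
[R7] is located in Zone B; is a sole proprietorship (not: is a franchise of a national chain) → Annual Authorization not required.
[R8] is located in Zone B; operates outdoor seating on a public sidewalk → Zone B Permit required.
[R9] handles hazardous materials; prepares food on-site → Commercial Permit required.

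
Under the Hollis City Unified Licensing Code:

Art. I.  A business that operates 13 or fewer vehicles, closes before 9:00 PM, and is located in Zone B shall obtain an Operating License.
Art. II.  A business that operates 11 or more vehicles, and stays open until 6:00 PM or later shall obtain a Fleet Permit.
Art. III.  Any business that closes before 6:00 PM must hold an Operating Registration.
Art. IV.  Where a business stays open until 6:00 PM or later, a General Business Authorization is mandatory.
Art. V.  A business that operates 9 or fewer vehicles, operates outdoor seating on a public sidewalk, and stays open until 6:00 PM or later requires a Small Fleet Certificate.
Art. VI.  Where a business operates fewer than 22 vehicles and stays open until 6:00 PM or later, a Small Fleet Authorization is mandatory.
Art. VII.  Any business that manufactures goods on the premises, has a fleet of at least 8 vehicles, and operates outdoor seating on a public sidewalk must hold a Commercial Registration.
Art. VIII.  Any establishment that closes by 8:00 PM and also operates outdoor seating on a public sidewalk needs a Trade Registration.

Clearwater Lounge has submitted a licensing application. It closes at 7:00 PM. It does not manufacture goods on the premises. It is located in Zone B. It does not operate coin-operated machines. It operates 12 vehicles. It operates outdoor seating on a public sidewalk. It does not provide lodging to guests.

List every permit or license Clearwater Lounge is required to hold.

Fleet Permit, General Business Authorization, Operating License, Small Fleet Authorization, Trade Registration

Art. I. vehicles 12 ≤ 13; closes 7:00 PM, at/before 9:00 PM; is located in Zone B → Operating License required.
Art. II. vehicles 12 ≥ 11; closes 7:00 PM, after 6:00 PM → Fleet Permit required.
Art. III. closes 7:00 PM, after 6:00 PM → Operating Registration not required.
Art. IV. closes 7:00 PM, after 6:00 PM → General Business Authorization required.
Art. V. vehicles 12 > 9; operates outdoor seating on a public sidewalk; closes 7:00 PM, after 6:00 PM → Small Fleet Certificate not required.
Art. VI. vehicles 12 < 22; closes 7:00 PM, after 6:00 PM → Small Fleet Authorization required.
Art. VII. does not manufacture goods on the premises; vehicles 12 ≥ 8; operates outdoor seating on a public sidewalk → Commercial Registration not required.
Art. VIII. closes 7:00 PM, at/before 8:00 PM; operates outdoor seating on a public sidewalk → Trade Registration required.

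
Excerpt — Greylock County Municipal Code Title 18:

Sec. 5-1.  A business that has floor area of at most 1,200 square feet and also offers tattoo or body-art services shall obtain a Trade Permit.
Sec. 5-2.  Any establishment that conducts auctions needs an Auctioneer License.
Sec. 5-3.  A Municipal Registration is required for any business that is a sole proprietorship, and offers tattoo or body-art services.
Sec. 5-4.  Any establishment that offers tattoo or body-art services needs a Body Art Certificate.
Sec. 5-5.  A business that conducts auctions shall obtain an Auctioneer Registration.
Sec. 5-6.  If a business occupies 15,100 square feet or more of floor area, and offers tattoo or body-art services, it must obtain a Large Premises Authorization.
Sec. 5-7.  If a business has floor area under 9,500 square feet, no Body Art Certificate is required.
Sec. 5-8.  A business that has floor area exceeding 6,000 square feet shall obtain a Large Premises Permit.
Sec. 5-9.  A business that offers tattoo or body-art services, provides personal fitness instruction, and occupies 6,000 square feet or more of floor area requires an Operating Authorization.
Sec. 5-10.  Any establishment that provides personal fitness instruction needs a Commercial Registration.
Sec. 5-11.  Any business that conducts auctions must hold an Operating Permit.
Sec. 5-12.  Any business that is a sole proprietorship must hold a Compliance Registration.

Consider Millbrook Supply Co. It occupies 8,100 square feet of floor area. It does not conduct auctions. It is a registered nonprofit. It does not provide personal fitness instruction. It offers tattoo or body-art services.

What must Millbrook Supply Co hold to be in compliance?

Sec. 5-1. floor area 8,100 square feet > 1,200 square feet; offers tattoo or body-art services → Trade Permit not required.
Sec. 5-2. does not conduct auctions → Auctioneer License not required.
Sec. 5-3. is a registered nonprofit (not: is a sole proprietorship); offers tattoo or body-art services → Municipal Registration not required.
Sec. 5-4. offers tattoo or body-art services → Body Art Certificate required.
Sec. 5-5. does not conduct auctions → Auctioneer Registration not required.
Sec. 5-6. floor area 8,100 square feet < 15,100 square feet; offers tattoo or body-art services → Large Premises Authorization not required.
Sec. 5-7. floor area 8,100 square feet < 9,500 square feet → exempt from Body Art Certificate.
Sec. 5-8. floor area 8,100 square feet > 6,000 square feet → Large Premises Permit required.
Sec. 5-9. offers tattoo or body-art services; does not provide personal fitness instruction; floor area 8,100 square feet ≥ 6,000 square feet → Operating Authorization not required.
Sec. 5-10. does not provide personal fitness instruction → Commercial Registration not required.
Sec. 5-11. does not conduct auctions → Operating Permit not required.
Sec. 5-12. is a registered nonprofit (not: is a sole proprietorship) → Compliance Registration not required.

Large Premises Permit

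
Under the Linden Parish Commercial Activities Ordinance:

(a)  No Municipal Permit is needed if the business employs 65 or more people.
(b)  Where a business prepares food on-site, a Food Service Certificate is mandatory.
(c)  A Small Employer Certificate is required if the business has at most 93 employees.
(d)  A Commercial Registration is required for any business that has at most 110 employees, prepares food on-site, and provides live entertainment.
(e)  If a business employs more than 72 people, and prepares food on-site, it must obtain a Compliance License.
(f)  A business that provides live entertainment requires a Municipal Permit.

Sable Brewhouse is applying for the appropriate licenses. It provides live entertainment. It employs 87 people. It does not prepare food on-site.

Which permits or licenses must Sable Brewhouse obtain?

Small Employer Certificate

(a) employees 87 ≥ 65 → exempt from Municipal Permit.
(b) does not prepare food on-site → Food Service Certificate not required.
(c) employees 87 ≤ 93 → Small Employer Certificate required.
(d) employees 87 ≤ 110; does not prepare food on-site; provides live entertainment → Commercial Registration not required.
(e) employees 87 > 72; does not prepare food on-site → Compliance License not required.
(f) provides live entertainment → Municipal Permit required.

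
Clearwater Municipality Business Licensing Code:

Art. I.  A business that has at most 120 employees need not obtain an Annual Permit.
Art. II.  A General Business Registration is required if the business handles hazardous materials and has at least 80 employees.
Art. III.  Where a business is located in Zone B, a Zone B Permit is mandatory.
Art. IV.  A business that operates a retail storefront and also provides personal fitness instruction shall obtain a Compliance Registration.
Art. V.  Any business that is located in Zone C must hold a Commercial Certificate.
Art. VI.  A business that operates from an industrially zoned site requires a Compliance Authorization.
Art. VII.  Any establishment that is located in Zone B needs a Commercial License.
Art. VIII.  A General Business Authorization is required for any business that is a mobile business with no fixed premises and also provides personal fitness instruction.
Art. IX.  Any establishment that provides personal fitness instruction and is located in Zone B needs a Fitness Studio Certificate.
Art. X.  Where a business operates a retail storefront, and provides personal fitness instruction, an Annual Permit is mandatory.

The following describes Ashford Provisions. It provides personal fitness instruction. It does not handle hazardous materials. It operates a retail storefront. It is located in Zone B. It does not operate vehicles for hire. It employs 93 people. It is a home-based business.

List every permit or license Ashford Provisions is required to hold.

Art. I. employees 93 ≤ 120 → exempt from Annual Permit.
Art. II. does not handle hazardous materials; employees 93 ≥ 80 → General Business Registration not required.
Art. III. is located in Zone B → Zone B Permit required.
Art. IV. operates a retail storefront; provides personal fitness instruction → Compliance Registration required.
Art. V. is located in Zone B (not: is located in Zone C) → Commercial Certificate not required.
Art. VI. is a home-based business (not: operates from an industrially zoned site) → Compliance Authorization not required.
Art. VII. is located in Zone B → Commercial License required.
Art. VIII. is a home-based business (not: is a mobile business with no fixed premises); provides personal fitness instruction → General Business Authorization not required.
Art. IX. provides personal fitness instruction; is located in Zone B → Fitness Studio Certificate required.
Art. X. operates a retail storefront; provides personal fitness instruction → Annual Permit required.

Commercial License, Compliance Registration, Fitness Studio Certificate, Zone B Permit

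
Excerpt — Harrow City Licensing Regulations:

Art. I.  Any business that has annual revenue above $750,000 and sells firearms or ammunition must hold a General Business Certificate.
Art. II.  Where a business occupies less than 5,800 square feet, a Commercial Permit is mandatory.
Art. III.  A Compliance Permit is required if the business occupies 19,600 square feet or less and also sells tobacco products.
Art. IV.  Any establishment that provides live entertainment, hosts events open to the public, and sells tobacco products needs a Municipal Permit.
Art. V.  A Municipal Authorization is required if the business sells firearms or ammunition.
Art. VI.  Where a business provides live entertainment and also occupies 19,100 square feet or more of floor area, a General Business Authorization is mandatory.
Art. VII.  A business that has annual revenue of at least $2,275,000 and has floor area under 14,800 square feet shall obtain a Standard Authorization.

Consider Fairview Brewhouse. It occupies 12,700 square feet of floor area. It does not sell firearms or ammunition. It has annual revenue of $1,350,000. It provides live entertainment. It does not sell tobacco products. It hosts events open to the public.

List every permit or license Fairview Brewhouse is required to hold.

Art. I. revenue $1,350,000 > $750,000; does not sell firearms or ammunition → General Business Certificate not required.
Art. II. floor area 12,700 square feet ≥ 5,800 square feet → Commercial Permit not required.
Art. III. floor area 12,700 square feet ≤ 19,600 square feet; does not sell tobacco products → Compliance Permit not required.
Art. IV. provides live entertainment; hosts events open to the public; does not sell tobacco products → Municipal Permit not required.
Art. V. does not sell firearms or ammunition → Municipal Authorization not required.
Art. VI. provides live entertainment; floor area 12,700 square feet < 19,100 square feet → General Business Authorization not required.
Art. VII. revenue $1,350,000 < $2,275,000; floor area 12,700 square feet < 14,800 square feet → Standard Authorization not required.

None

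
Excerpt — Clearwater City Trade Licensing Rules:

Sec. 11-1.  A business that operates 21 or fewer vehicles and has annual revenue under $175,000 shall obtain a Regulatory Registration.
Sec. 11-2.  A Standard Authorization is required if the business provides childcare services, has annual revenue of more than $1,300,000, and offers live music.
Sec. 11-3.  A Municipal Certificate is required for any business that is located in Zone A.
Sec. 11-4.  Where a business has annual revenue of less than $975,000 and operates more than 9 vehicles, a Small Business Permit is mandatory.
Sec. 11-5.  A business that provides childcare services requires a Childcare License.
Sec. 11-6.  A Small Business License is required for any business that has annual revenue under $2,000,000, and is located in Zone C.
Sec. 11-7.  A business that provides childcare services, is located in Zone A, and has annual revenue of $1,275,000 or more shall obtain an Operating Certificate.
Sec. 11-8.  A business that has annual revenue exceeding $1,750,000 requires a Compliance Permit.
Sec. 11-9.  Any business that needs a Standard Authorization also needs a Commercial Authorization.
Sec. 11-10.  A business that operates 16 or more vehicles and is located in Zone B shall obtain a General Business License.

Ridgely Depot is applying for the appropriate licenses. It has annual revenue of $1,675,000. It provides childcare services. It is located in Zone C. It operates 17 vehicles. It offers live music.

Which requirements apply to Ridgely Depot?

Childcare License, Commercial Authorization, Small Business License, Standard Authorization

Sec. 11-1. vehicles 17 ≤ 21; revenue $1,675,000 ≥ $175,000 → Regulatory Registration not required.
Sec. 11-2. provides childcare services; revenue $1,675,000 > $1,300,000; offers live music → Standard Authorization required.
Sec. 11-3. is located in Zone C (not: is located in Zone A) → Municipal Certificate not required.
Sec. 11-4. revenue $1,675,000 ≥ $975,000; vehicles 17 > 9 → Small Business Permit not required.
Sec. 11-5. provides childcare services → Childcare License required.
Sec. 11-6. revenue $1,675,000 < $2,000,000; is located in Zone C → Small Business License required.
Sec. 11-7. provides childcare services; is located in Zone C (not: is located in Zone A); revenue $1,675,000 ≥ $1,275,000 → Operating Certificate not required.
Sec. 11-8. revenue $1,675,000 ≤ $1,750,000 → Compliance Permit not required.
Sec. 11-9. Standard Authorization is required → Commercial Authorization also required.
Sec. 11-10. vehicles 17 ≥ 16; is located in Zone C (not: is located in Zone B) → General Business License not required.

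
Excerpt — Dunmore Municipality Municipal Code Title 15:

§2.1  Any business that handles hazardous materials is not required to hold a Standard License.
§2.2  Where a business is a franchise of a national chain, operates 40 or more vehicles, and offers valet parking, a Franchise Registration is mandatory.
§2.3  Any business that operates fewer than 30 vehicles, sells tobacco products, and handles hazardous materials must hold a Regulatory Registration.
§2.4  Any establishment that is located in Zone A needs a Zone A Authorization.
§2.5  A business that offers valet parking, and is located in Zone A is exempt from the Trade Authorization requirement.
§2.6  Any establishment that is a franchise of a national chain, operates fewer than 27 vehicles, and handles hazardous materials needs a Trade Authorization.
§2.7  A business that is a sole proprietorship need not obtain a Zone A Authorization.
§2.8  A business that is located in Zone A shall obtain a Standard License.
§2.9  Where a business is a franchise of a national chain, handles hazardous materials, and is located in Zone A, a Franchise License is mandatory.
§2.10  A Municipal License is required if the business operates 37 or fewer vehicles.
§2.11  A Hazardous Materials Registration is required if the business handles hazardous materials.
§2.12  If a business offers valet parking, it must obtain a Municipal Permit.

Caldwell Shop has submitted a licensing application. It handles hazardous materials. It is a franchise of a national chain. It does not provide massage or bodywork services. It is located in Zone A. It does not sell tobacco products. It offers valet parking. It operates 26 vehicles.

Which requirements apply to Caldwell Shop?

§2.1 handles hazardous materials → exempt from Standard License.
§2.2 is a franchise of a national chain; vehicles 26 < 40; offers valet parking → Franchise Registration not required.
§2.3 vehicles 26 < 30; does not sell tobacco products; handles hazardous materials → Regulatory Registration not required.
§2.4 is located in Zone A → Zone A Authorization required.
§2.5 offers valet parking; is located in Zone A → exempt from Trade Authorization.
§2.6 is a franchise of a national chain; vehicles 26 < 27; handles hazardous materials → Trade Authorization required.
§2.7 is a franchise of a national chain (not: is a sole proprietorship) → Zone A Authorization exemption does not apply.
§2.8 is located in Zone A → Standard License required.
§2.9 is a franchise of a national chain; handles hazardous materials; is located in Zone A → Franchise License required.
§2.10 vehicles 26 ≤ 37 → Municipal License required.
§2.11 handles hazardous materials → Hazardous Materials Registration required.
§2.12 offers valet parking → Municipal Permit required.

Franchise License, Hazardous Materials Registration, Municipal License, Municipal Permit, Zone A Authorization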